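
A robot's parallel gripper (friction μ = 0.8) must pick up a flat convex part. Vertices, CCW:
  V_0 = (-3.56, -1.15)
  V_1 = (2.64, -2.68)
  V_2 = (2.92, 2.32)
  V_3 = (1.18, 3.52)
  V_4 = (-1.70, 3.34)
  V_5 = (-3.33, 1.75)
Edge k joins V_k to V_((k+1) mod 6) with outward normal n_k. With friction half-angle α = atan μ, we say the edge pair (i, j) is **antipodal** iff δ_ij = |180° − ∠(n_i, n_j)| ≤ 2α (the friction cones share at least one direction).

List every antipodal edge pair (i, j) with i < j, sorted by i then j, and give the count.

count = 6; pairs: (0,2), (0,3), (0,4), (1,4), (1,5), (2,5)

α = atan 0.8 = 38.66°;  2α = 77.32°
n_0 = (-0.2396, -0.9709)
n_1 = (+0.9984, -0.0559)
n_2 = (+0.5677, +0.8232)
n_3 = (-0.0624, +0.9981)
n_4 = (-0.6983, +0.7158)
n_5 = (-0.9969, +0.0791)
  (0,1): δ = 79.34°  ·
  (0,2): δ = 20.73°  ✓
  (0,3): δ = 17.44°  ✓
  (0,4): δ = 58.15°  ✓
  (0,5): δ = 99.33°  ·
  (1,2): δ = 121.39°  ·
  (1,3): δ = 83.22°  ·
  (1,4): δ = 42.51°  ✓
  (1,5): δ = 1.33°  ✓
  (2,3): δ = 141.83°  ·
  (2,4): δ = 101.12°  ·
  (2,5): δ = 59.94°  ✓
  (3,4): δ = 139.29°  ·
  (3,5): δ = 98.11°  ·
  (4,5): δ = 138.82°  ·
antipodal pairs: 6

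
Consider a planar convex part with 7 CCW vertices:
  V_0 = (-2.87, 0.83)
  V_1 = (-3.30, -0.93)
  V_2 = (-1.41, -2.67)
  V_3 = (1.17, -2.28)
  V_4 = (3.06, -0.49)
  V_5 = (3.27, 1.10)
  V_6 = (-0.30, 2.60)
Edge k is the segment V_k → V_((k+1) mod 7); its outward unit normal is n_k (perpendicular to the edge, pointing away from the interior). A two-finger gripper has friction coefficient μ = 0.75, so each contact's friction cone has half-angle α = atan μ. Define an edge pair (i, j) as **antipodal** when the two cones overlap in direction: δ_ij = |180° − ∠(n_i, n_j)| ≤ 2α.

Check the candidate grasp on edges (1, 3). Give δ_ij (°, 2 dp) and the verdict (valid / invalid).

δ = 93.92°, invalid

α = atan 0.75 = 36.87°;  2α = 73.74°
edge 1: e_1 = (+1.89, -1.74);  n_1 = (-0.6773, -0.7357)
edge 3: e_3 = (+1.89, +1.79);  n_3 = (+0.6876, -0.7261)
∠(n_1, n_3) = 86.08°
δ = |180° − 86.08°| = 93.92°
93.92° > 2α = 73.74°  →  invalid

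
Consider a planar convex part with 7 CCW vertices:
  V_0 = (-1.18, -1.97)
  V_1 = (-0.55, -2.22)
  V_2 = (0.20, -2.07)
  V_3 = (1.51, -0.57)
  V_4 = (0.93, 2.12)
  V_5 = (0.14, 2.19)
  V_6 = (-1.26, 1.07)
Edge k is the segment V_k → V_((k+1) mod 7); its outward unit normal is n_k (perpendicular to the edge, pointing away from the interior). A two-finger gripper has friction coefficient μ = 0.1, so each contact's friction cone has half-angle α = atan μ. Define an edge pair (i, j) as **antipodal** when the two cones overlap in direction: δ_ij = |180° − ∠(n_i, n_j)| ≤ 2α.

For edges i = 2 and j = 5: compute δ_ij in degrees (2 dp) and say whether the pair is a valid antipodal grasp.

δ = 10.21°, valid

α = atan 0.1 = 5.71°;  2α = 11.42°
edge 2: e_2 = (+1.31, +1.50);  n_2 = (+0.7532, -0.6578)
edge 5: e_5 = (-1.40, -1.12);  n_5 = (-0.6247, +0.7809)
∠(n_2, n_5) = 169.79°
δ = |180° − 169.79°| = 10.21°
10.21° ≤ 2α = 11.42°  →  valid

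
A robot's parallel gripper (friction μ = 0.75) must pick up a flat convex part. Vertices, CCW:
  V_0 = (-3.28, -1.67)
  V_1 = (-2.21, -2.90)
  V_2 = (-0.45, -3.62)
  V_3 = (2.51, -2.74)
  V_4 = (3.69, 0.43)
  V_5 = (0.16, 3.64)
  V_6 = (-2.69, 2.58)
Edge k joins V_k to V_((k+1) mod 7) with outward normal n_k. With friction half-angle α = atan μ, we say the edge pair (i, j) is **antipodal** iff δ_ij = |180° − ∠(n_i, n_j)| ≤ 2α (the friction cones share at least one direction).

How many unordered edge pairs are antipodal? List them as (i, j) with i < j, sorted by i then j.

count = 11; pairs: (0,3), (0,4), (0,5), (1,4), (1,5), (2,4), (2,5), (2,6), (3,5), (3,6), (4,6)

α = atan 0.75 = 36.87°;  2α = 73.74°
n_0 = (-0.7545, -0.6563)
n_1 = (-0.3786, -0.9255)
n_2 = (+0.2850, -0.9585)
n_3 = (+0.9372, -0.3489)
n_4 = (+0.6728, +0.7398)
n_5 = (-0.3486, +0.9373)
n_6 = (-0.9905, +0.1375)
  (0,1): δ = 153.27°  ·
  (0,2): δ = 114.46°  ·
  (0,3): δ = 61.44°  ✓
  (0,4): δ = 6.70°  ✓
  (0,5): δ = 69.38°  ✓
  (0,6): δ = 131.08°  ·
  (1,2): δ = 141.19°  ·
  (1,3): δ = 88.17°  ·
  (1,4): δ = 20.03°  ✓
  (1,5): δ = 42.65°  ✓
  (1,6): δ = 104.35°  ·
  (2,3): δ = 126.97°  ·
  (2,4): δ = 58.84°  ✓
  (2,5): δ = 3.84°  ✓
  (2,6): δ = 65.54°  ✓
  (3,4): δ = 111.86°  ·
  (3,5): δ = 49.18°  ✓
  (3,6): δ = 12.51°  ✓
  (4,5): δ = 117.32°  ·
  (4,6): δ = 55.62°  ✓
  (5,6): δ = 118.31°  ·
antipodal pairs: 11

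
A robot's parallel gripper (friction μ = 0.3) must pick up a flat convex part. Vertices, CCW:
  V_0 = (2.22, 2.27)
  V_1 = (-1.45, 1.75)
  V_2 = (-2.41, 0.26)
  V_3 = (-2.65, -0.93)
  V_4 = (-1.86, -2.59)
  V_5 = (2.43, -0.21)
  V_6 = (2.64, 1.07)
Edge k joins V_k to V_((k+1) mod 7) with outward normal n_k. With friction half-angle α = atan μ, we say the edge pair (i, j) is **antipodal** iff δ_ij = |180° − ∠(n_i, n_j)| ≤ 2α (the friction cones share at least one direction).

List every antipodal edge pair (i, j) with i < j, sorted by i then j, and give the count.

α = atan 0.3 = 16.70°;  2α = 33.40°
n_0 = (-0.1403, +0.9901)
n_1 = (-0.8406, +0.5416)
n_2 = (-0.9803, +0.1977)
n_3 = (-0.9030, -0.4297)
n_4 = (+0.4851, -0.8744)
n_5 = (+0.9868, -0.1619)
n_6 = (+0.9439, +0.3304)
  (0,1): δ = 130.86°  ·
  (0,2): δ = 109.47°  ·
  (0,3): δ = 72.61°  ·
  (0,4): δ = 20.96°  ✓
  (0,5): δ = 72.62°  ·
  (0,6): δ = 101.23°  ·
  (1,2): δ = 158.61°  ·
  (1,3): δ = 121.76°  ·
  (1,4): δ = 28.19°  ✓
  (1,5): δ = 23.48°  ✓
  (1,6): δ = 52.08°  ·
  (2,3): δ = 143.15°  ·
  (2,4): δ = 49.58°  ·
  (2,5): δ = 2.09°  ✓
  (2,6): δ = 30.69°  ✓
  (3,4): δ = 86.43°  ·
  (3,5): δ = 34.77°  ·
  (3,6): δ = 6.16°  ✓
  (4,5): δ = 128.34°  ·
  (4,6): δ = 99.73°  ·
  (5,6): δ = 151.39°  ·
antipodal pairs: 6

count = 6; pairs: (0,4), (1,4), (1,5), (2,5), (2,6), (3,6)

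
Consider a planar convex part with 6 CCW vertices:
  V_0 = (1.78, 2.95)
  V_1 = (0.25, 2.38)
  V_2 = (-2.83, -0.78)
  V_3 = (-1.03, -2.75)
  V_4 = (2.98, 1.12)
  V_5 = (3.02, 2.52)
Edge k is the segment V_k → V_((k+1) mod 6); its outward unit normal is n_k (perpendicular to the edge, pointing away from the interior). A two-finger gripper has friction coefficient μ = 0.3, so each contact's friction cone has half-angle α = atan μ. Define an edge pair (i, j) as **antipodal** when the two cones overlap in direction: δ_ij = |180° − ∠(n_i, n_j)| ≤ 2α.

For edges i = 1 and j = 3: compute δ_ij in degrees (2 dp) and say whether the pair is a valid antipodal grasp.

δ = 1.75°, valid

α = atan 0.3 = 16.70°;  2α = 33.40°
edge 1: e_1 = (-3.08, -3.16);  n_1 = (-0.7161, +0.6980)
edge 3: e_3 = (+4.01, +3.87);  n_3 = (+0.6944, -0.7196)
∠(n_1, n_3) = 178.25°
δ = |180° − 178.25°| = 1.75°
1.75° ≤ 2α = 33.40°  →  valid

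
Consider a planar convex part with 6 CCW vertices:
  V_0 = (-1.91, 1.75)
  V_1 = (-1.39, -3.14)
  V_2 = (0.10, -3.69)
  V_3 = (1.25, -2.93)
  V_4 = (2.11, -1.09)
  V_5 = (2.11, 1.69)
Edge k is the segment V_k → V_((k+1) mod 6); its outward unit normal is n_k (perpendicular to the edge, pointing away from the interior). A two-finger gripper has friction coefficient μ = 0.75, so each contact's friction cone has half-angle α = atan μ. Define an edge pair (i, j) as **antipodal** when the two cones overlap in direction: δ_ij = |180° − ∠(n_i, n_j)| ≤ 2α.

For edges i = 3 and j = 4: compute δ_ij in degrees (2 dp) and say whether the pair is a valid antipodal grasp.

α = atan 0.75 = 36.87°;  2α = 73.74°
edge 3: e_3 = (+0.86, +1.84);  n_3 = (+0.9059, -0.4234)
edge 4: e_4 = (+0.00, +2.78);  n_4 = (+1.0000, -0.0000)
∠(n_3, n_4) = 25.05°
δ = |180° − 25.05°| = 154.95°
154.95° > 2α = 73.74°  →  invalid

δ = 154.95°, invalid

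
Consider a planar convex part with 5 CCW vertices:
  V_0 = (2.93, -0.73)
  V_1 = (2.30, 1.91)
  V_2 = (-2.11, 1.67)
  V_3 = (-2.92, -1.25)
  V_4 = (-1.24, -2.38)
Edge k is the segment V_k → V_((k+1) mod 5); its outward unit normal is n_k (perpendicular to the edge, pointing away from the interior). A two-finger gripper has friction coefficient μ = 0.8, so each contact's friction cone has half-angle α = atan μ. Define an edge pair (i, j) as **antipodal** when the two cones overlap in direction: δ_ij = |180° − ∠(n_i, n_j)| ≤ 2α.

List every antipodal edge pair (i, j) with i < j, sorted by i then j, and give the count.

α = atan 0.8 = 38.66°;  2α = 77.32°
n_0 = (+0.9727, +0.2321)
n_1 = (-0.0543, +0.9985)
n_2 = (-0.9636, +0.2673)
n_3 = (-0.5581, -0.8298)
n_4 = (+0.3679, -0.9299)
  (0,1): δ = 100.31°  ·
  (0,2): δ = 28.93°  ✓
  (0,3): δ = 42.65°  ✓
  (0,4): δ = 98.17°  ·
  (1,2): δ = 108.62°  ·
  (1,3): δ = 37.04°  ✓
  (1,4): δ = 18.47°  ✓
  (2,3): δ = 108.42°  ·
  (2,4): δ = 52.91°  ✓
  (3,4): δ = 124.49°  ·
antipodal pairs: 5

count = 5; pairs: (0,2), (0,3), (1,3), (1,4), (2,4)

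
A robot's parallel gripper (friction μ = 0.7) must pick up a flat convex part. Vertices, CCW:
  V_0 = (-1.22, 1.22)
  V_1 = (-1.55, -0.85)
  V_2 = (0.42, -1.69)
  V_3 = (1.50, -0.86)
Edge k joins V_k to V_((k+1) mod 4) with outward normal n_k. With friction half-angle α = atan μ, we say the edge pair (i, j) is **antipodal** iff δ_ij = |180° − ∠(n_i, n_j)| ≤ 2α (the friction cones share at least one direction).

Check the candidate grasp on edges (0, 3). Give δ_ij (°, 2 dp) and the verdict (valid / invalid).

δ = 61.65°, valid

α = atan 0.7 = 34.99°;  2α = 69.98°
edge 0: e_0 = (-0.33, -2.07);  n_0 = (-0.9875, +0.1574)
edge 3: e_3 = (-2.72, +2.08);  n_3 = (+0.6075, +0.7944)
∠(n_0, n_3) = 118.35°
δ = |180° − 118.35°| = 61.65°
61.65° ≤ 2α = 69.98°  →  valid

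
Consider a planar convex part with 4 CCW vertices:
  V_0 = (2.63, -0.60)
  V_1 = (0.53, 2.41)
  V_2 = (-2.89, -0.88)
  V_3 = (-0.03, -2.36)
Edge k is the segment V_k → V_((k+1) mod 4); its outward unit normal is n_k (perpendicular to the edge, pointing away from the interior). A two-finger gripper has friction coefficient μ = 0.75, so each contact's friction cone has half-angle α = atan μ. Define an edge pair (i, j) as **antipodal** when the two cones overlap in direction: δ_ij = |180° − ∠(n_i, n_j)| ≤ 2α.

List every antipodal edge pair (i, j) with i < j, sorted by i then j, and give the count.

α = atan 0.75 = 36.87°;  2α = 73.74°
n_0 = (+0.8201, +0.5722)
n_1 = (-0.6933, +0.7207)
n_2 = (-0.4596, -0.8881)
n_3 = (+0.5518, -0.8340)
  (0,1): δ = 81.01°  ·
  (0,2): δ = 27.74°  ✓
  (0,3): δ = 88.59°  ·
  (1,2): δ = 71.25°  ✓
  (1,3): δ = 10.40°  ✓
  (2,3): δ = 119.15°  ·
antipodal pairs: 3

count = 3; pairs: (0,2), (1,2), (1,3)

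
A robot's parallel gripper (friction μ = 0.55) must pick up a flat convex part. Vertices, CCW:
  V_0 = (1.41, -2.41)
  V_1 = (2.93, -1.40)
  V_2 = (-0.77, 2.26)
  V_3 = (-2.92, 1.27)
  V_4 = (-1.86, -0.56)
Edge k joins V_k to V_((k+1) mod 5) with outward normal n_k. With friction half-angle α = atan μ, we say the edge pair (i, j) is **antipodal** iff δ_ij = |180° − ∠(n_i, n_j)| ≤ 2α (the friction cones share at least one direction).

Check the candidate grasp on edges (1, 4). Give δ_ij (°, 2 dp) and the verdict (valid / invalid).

δ = 15.19°, valid

α = atan 0.55 = 28.81°;  2α = 57.62°
edge 1: e_1 = (-3.70, +3.66);  n_1 = (+0.7033, +0.7109)
edge 4: e_4 = (+3.27, -1.85);  n_4 = (-0.4924, -0.8704)
∠(n_1, n_4) = 164.81°
δ = |180° − 164.81°| = 15.19°
15.19° ≤ 2α = 57.62°  →  valid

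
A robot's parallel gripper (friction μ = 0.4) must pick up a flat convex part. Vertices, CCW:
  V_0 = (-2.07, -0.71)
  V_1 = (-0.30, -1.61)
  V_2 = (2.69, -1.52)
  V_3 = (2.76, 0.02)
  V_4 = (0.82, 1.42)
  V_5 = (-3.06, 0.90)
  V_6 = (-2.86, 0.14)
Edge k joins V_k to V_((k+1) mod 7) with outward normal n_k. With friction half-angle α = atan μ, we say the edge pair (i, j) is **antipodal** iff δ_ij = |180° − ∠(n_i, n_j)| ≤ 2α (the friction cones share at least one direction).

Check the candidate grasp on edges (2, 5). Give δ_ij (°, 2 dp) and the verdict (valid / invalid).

α = atan 0.4 = 21.80°;  2α = 43.60°
edge 2: e_2 = (+0.07, +1.54);  n_2 = (+0.9990, -0.0454)
edge 5: e_5 = (+0.20, -0.76);  n_5 = (-0.9671, -0.2545)
∠(n_2, n_5) = 162.65°
δ = |180° − 162.65°| = 17.35°
17.35° ≤ 2α = 43.60°  →  valid

δ = 17.35°, valid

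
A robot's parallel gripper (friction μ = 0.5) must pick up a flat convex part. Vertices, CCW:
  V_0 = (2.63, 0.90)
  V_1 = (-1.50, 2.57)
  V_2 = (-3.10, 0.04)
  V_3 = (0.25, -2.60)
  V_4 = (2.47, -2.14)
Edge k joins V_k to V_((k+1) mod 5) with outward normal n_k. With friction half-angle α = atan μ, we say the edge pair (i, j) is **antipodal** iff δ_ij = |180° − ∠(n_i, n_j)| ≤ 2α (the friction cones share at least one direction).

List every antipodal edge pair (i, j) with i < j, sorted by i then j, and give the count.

α = atan 0.5 = 26.57°;  2α = 53.13°
n_0 = (+0.3749, +0.9271)
n_1 = (-0.8452, +0.5345)
n_2 = (-0.6190, -0.7854)
n_3 = (+0.2029, -0.9792)
n_4 = (+0.9986, -0.0526)
  (0,1): δ = 100.29°  ·
  (0,2): δ = 16.22°  ✓
  (0,3): δ = 33.72°  ✓
  (0,4): δ = 109.00°  ·
  (1,2): δ = 95.93°  ·
  (1,3): δ = 45.98°  ✓
  (1,4): δ = 29.30°  ✓
  (2,3): δ = 130.05°  ·
  (2,4): δ = 54.77°  ·
  (3,4): δ = 104.72°  ·
antipodal pairs: 4

count = 4; pairs: (0,2), (0,3), (1,3), (1,4)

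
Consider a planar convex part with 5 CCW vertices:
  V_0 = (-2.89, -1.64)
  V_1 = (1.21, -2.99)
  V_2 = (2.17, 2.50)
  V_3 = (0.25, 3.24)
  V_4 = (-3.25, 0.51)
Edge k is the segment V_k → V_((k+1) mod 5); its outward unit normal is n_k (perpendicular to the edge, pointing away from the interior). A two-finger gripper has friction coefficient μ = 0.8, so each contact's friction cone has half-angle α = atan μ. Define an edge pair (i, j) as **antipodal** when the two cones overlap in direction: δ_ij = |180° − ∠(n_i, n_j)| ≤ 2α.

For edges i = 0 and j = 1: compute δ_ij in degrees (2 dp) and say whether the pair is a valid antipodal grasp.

α = atan 0.8 = 38.66°;  2α = 77.32°
edge 0: e_0 = (+4.10, -1.35);  n_0 = (-0.3128, -0.9498)
edge 1: e_1 = (+0.96, +5.49);  n_1 = (+0.9851, -0.1722)
∠(n_0, n_1) = 98.31°
δ = |180° − 98.31°| = 81.69°
81.69° > 2α = 77.32°  →  invalid

δ = 81.69°, invalid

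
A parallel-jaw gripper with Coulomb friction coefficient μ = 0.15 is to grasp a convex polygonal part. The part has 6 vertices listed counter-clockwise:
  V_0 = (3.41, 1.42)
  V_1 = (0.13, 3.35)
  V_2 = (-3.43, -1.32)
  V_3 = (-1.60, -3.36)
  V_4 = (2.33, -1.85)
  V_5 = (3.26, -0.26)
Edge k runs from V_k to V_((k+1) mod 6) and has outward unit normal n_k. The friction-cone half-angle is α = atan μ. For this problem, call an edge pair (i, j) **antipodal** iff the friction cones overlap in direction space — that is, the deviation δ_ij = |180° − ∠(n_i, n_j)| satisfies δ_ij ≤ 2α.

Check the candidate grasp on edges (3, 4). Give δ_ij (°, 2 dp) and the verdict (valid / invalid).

α = atan 0.15 = 8.53°;  2α = 17.06°
edge 3: e_3 = (+3.93, +1.51);  n_3 = (+0.3587, -0.9335)
edge 4: e_4 = (+0.93, +1.59);  n_4 = (+0.8632, -0.5049)
∠(n_3, n_4) = 38.66°
δ = |180° − 38.66°| = 141.34°
141.34° > 2α = 17.06°  →  invalid

δ = 141.34°, invalid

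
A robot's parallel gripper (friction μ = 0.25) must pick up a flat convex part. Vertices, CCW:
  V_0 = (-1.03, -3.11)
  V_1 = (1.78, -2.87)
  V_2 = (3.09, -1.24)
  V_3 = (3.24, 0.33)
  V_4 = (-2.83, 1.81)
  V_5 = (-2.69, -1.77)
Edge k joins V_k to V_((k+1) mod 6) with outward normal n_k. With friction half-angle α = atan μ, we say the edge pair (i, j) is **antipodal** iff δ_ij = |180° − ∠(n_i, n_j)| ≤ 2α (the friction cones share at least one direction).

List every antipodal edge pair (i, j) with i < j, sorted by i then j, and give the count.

count = 3; pairs: (0,3), (2,4), (3,5)

α = atan 0.25 = 14.04°;  2α = 28.07°
n_0 = (+0.0851, -0.9964)
n_1 = (+0.7795, -0.6264)
n_2 = (+0.9955, -0.0951)
n_3 = (+0.2369, +0.9715)
n_4 = (-0.9992, -0.0391)
n_5 = (-0.6281, -0.7781)
  (0,1): δ = 133.67°  ·
  (0,2): δ = 100.34°  ·
  (0,3): δ = 18.58°  ✓
  (0,4): δ = 87.36°  ·
  (0,5): δ = 136.21°  ·
  (1,2): δ = 146.67°  ·
  (1,3): δ = 64.91°  ·
  (1,4): δ = 41.03°  ·
  (1,5): δ = 89.88°  ·
  (2,3): δ = 98.25°  ·
  (2,4): δ = 7.70°  ✓
  (2,5): δ = 56.55°  ·
  (3,4): δ = 74.06°  ·
  (3,5): δ = 25.21°  ✓
  (4,5): δ = 131.15°  ·
antipodal pairs: 3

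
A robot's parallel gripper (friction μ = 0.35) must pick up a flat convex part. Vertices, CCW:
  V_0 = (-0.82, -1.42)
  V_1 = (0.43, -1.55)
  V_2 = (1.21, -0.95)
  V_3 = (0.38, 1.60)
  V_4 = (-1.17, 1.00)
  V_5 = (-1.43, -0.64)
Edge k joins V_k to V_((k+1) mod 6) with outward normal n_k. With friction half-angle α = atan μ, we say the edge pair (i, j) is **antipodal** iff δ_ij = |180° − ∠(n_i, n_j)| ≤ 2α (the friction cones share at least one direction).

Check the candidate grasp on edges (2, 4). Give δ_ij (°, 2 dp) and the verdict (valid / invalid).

δ = 27.04°, valid

α = atan 0.35 = 19.29°;  2α = 38.58°
edge 2: e_2 = (-0.83, +2.55);  n_2 = (+0.9509, +0.3095)
edge 4: e_4 = (-0.26, -1.64);  n_4 = (-0.9877, +0.1566)
∠(n_2, n_4) = 152.96°
δ = |180° − 152.96°| = 27.04°
27.04° ≤ 2α = 38.58°  →  valid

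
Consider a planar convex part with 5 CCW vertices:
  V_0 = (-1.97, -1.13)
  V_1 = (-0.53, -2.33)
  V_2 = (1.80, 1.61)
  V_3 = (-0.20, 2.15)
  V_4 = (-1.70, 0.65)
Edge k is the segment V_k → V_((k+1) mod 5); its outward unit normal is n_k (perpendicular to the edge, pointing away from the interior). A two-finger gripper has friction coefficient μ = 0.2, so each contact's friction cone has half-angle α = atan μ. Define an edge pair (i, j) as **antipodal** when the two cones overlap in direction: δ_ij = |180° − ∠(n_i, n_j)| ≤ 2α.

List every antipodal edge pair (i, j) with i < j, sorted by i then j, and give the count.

α = atan 0.2 = 11.31°;  2α = 22.62°
n_0 = (-0.6402, -0.7682)
n_1 = (+0.8608, -0.5090)
n_2 = (+0.2607, +0.9654)
n_3 = (-0.7071, +0.7071)
n_4 = (-0.9887, +0.1500)
  (0,1): δ = 80.79°  ·
  (0,2): δ = 24.70°  ·
  (0,3): δ = 84.81°  ·
  (0,4): δ = 121.18°  ·
  (1,2): δ = 74.51°  ·
  (1,3): δ = 14.40°  ✓
  (1,4): δ = 21.97°  ✓
  (2,3): δ = 119.89°  ·
  (2,4): δ = 83.52°  ·
  (3,4): δ = 143.63°  ·
antipodal pairs: 2

count = 2; pairs: (1,3), (1,4)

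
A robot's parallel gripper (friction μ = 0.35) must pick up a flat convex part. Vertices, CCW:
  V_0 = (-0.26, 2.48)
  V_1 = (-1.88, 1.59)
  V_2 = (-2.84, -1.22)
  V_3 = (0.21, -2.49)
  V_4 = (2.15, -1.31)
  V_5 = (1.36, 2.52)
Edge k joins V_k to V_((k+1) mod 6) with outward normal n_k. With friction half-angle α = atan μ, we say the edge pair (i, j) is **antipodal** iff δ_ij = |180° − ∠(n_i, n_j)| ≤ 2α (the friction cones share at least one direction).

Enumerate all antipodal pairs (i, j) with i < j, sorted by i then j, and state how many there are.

count = 4; pairs: (0,3), (1,4), (2,5), (3,5)

α = atan 0.35 = 19.29°;  2α = 38.58°
n_0 = (-0.4815, +0.8764)
n_1 = (-0.9463, +0.3233)
n_2 = (-0.3844, -0.9232)
n_3 = (+0.5197, -0.8544)
n_4 = (+0.9794, +0.2020)
n_5 = (-0.0247, +0.9997)
  (0,1): δ = 137.65°  ·
  (0,2): δ = 51.39°  ·
  (0,3): δ = 2.53°  ✓
  (0,4): δ = 72.87°  ·
  (0,5): δ = 152.63°  ·
  (1,2): δ = 93.74°  ·
  (1,3): δ = 39.83°  ·
  (1,4): δ = 30.52°  ✓
  (1,5): δ = 110.28°  ·
  (2,3): δ = 126.08°  ·
  (2,4): δ = 55.74°  ·
  (2,5): δ = 24.02°  ✓
  (3,4): δ = 109.66°  ·
  (3,5): δ = 29.90°  ✓
  (4,5): δ = 100.24°  ·
antipodal pairs: 4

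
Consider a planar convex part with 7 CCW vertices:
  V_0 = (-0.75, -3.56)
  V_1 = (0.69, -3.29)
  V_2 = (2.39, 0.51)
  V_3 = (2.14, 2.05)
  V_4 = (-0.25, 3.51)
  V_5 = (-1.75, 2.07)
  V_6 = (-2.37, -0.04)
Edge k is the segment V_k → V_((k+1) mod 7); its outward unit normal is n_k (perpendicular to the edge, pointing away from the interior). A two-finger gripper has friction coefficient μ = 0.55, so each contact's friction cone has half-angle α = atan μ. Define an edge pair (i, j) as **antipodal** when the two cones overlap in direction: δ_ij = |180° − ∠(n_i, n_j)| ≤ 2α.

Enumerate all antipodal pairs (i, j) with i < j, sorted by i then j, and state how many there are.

α = atan 0.55 = 28.81°;  2α = 57.62°
n_0 = (+0.1843, -0.9829)
n_1 = (+0.9128, -0.4084)
n_2 = (+0.9871, +0.1602)
n_3 = (+0.5213, +0.8534)
n_4 = (-0.6925, +0.7214)
n_5 = (-0.9594, +0.2819)
n_6 = (-0.9084, -0.4181)
  (0,1): δ = 124.72°  ·
  (0,2): δ = 91.40°  ·
  (0,3): δ = 42.04°  ✓
  (0,4): δ = 33.21°  ✓
  (0,5): δ = 63.01°  ·
  (0,6): δ = 104.09°  ·
  (1,2): δ = 146.68°  ·
  (1,3): δ = 97.32°  ·
  (1,4): δ = 22.07°  ✓
  (1,5): δ = 7.73°  ✓
  (1,6): δ = 48.82°  ✓
  (2,3): δ = 130.64°  ·
  (2,4): δ = 55.39°  ✓
  (2,5): δ = 25.60°  ✓
  (2,6): δ = 15.49°  ✓
  (3,4): δ = 104.75°  ·
  (3,5): δ = 74.95°  ·
  (3,6): δ = 33.87°  ✓
  (4,5): δ = 150.21°  ·
  (4,6): δ = 109.12°  ·
  (5,6): δ = 138.91°  ·
antipodal pairs: 9

count = 9; pairs: (0,3), (0,4), (1,4), (1,5), (1,6), (2,4), (2,5), (2,6), (3,6)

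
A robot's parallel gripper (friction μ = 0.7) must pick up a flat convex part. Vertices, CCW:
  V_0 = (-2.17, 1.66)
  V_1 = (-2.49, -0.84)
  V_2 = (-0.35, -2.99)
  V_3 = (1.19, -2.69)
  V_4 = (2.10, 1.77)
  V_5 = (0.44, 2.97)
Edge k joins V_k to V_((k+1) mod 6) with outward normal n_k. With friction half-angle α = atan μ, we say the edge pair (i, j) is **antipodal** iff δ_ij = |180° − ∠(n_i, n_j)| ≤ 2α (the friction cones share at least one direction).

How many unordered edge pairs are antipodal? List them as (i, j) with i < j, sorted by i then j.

α = atan 0.7 = 34.99°;  2α = 69.98°
n_0 = (-0.9919, +0.1270)
n_1 = (-0.7088, -0.7055)
n_2 = (+0.1912, -0.9815)
n_3 = (+0.9798, -0.1999)
n_4 = (+0.5858, +0.8104)
n_5 = (-0.4486, +0.8937)
  (0,1): δ = 127.84°  ·
  (0,2): δ = 71.68°  ·
  (0,3): δ = 4.24°  ✓
  (0,4): δ = 61.43°  ✓
  (0,5): δ = 123.95°  ·
  (1,2): δ = 123.84°  ·
  (1,3): δ = 56.40°  ✓
  (1,4): δ = 9.27°  ✓
  (1,5): δ = 71.79°  ·
  (2,3): δ = 112.56°  ·
  (2,4): δ = 46.89°  ✓
  (2,5): δ = 15.63°  ✓
  (3,4): δ = 114.33°  ·
  (3,5): δ = 51.82°  ✓
  (4,5): δ = 117.48°  ·
antipodal pairs: 7

count = 7; pairs: (0,3), (0,4), (1,3), (1,4), (2,4), (2,5), (3,5)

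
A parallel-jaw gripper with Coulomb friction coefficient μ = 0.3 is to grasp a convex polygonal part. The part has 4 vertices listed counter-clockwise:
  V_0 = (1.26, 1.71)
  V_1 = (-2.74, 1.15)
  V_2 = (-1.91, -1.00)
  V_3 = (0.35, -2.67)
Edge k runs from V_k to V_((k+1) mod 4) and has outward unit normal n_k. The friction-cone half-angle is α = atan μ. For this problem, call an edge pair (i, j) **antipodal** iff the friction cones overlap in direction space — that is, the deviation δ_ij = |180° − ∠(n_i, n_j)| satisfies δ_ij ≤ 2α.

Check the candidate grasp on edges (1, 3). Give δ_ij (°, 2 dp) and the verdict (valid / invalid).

α = atan 0.3 = 16.70°;  2α = 33.40°
edge 1: e_1 = (+0.83, -2.15);  n_1 = (-0.9329, -0.3601)
edge 3: e_3 = (+0.91, +4.38);  n_3 = (+0.9791, -0.2034)
∠(n_1, n_3) = 147.15°
δ = |180° − 147.15°| = 32.85°
32.85° ≤ 2α = 33.40°  →  valid

δ = 32.85°, valid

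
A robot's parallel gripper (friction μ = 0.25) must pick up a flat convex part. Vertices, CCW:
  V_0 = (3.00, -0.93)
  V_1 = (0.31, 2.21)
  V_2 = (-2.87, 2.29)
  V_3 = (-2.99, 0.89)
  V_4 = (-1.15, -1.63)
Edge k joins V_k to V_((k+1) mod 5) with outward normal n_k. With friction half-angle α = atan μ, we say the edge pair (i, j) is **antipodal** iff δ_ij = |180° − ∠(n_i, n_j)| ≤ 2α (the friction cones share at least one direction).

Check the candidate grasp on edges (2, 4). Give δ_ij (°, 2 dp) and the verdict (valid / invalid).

α = atan 0.25 = 14.04°;  2α = 28.07°
edge 2: e_2 = (-0.12, -1.40);  n_2 = (-0.9963, +0.0854)
edge 4: e_4 = (+4.15, +0.70);  n_4 = (+0.1663, -0.9861)
∠(n_2, n_4) = 104.47°
δ = |180° − 104.47°| = 75.53°
75.53° > 2α = 28.07°  →  invalid

δ = 75.53°, invalid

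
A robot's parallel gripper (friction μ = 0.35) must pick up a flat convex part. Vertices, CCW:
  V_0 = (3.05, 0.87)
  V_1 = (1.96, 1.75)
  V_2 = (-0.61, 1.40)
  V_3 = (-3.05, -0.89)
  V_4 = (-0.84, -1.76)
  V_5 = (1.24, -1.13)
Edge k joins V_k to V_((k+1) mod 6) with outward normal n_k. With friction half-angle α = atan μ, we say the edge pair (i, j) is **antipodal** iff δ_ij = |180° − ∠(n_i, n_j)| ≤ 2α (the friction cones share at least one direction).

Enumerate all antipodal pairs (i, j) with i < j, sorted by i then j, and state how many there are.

count = 5; pairs: (0,3), (1,3), (1,4), (2,4), (2,5)

α = atan 0.35 = 19.29°;  2α = 38.58°
n_0 = (+0.6282, +0.7781)
n_1 = (-0.1349, +0.9909)
n_2 = (-0.6843, +0.7292)
n_3 = (-0.3663, -0.9305)
n_4 = (+0.2899, -0.9571)
n_5 = (+0.7414, -0.6710)
  (0,1): δ = 133.33°  ·
  (0,2): δ = 97.90°  ·
  (0,3): δ = 17.43°  ✓
  (0,4): δ = 55.77°  ·
  (0,5): δ = 86.77°  ·
  (1,2): δ = 144.57°  ·
  (1,3): δ = 29.24°  ✓
  (1,4): δ = 9.10°  ✓
  (1,5): δ = 40.10°  ·
  (2,3): δ = 64.67°  ·
  (2,4): δ = 26.33°  ✓
  (2,5): δ = 4.67°  ✓
  (3,4): δ = 141.66°  ·
  (3,5): δ = 110.66°  ·
  (4,5): δ = 149.00°  ·
antipodal pairs: 5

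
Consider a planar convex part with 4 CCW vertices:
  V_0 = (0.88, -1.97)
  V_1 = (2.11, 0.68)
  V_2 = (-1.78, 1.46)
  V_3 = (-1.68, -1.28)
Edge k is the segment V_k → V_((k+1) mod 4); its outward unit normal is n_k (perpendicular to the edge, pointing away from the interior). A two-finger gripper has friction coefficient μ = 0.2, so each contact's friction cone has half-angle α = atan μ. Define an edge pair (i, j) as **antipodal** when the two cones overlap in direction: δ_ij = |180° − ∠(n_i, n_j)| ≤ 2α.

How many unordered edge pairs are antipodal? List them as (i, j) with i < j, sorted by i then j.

count = 1; pairs: (1,3)

α = atan 0.2 = 11.31°;  2α = 22.62°
n_0 = (+0.9071, -0.4210)
n_1 = (+0.1966, +0.9805)
n_2 = (-0.9993, -0.0365)
n_3 = (-0.2602, -0.9655)
  (0,1): δ = 76.44°  ·
  (0,2): δ = 26.99°  ·
  (0,3): δ = 99.81°  ·
  (1,2): δ = 76.57°  ·
  (1,3): δ = 3.75°  ✓
  (2,3): δ = 107.17°  ·
antipodal pairs: 1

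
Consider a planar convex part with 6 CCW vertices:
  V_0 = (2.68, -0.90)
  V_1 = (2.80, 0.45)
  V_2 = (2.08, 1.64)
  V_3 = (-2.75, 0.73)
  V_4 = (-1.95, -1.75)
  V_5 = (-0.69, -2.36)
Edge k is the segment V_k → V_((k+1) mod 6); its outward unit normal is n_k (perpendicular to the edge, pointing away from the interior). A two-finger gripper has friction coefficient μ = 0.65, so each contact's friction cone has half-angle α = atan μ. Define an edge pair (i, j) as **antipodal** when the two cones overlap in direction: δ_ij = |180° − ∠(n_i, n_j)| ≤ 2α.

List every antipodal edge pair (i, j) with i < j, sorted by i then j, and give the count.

count = 5; pairs: (0,3), (1,3), (1,4), (2,4), (2,5)

α = atan 0.65 = 33.02°;  2α = 66.05°
n_0 = (+0.9961, -0.0885)
n_1 = (+0.8556, +0.5177)
n_2 = (-0.1851, +0.9827)
n_3 = (-0.9517, -0.3070)
n_4 = (-0.4357, -0.9001)
n_5 = (+0.3975, -0.9176)
  (0,1): δ = 143.74°  ·
  (0,2): δ = 74.25°  ·
  (0,3): δ = 22.96°  ✓
  (0,4): δ = 69.25°  ·
  (0,5): δ = 118.50°  ·
  (1,2): δ = 110.51°  ·
  (1,3): δ = 13.30°  ✓
  (1,4): δ = 32.99°  ✓
  (1,5): δ = 82.25°  ·
  (2,3): δ = 82.79°  ·
  (2,4): δ = 36.50°  ✓
  (2,5): δ = 12.75°  ✓
  (3,4): δ = 133.71°  ·
  (3,5): δ = 84.45°  ·
  (4,5): δ = 130.74°  ·
antipodal pairs: 5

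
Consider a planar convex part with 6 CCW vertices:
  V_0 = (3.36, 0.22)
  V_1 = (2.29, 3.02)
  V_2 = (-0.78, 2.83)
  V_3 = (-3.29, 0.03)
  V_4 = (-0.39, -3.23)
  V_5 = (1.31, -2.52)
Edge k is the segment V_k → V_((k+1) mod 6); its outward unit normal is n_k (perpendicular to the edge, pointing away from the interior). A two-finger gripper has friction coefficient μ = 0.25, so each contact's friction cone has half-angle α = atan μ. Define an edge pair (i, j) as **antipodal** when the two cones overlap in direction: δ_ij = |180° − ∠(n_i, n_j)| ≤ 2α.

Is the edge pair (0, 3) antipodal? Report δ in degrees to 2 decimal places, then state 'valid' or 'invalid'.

α = atan 0.25 = 14.04°;  2α = 28.07°
edge 0: e_0 = (-1.07, +2.80);  n_0 = (+0.9341, +0.3570)
edge 3: e_3 = (+2.90, -3.26);  n_3 = (-0.7472, -0.6646)
∠(n_0, n_3) = 159.26°
δ = |180° − 159.26°| = 20.74°
20.74° ≤ 2α = 28.07°  →  valid

δ = 20.74°, valid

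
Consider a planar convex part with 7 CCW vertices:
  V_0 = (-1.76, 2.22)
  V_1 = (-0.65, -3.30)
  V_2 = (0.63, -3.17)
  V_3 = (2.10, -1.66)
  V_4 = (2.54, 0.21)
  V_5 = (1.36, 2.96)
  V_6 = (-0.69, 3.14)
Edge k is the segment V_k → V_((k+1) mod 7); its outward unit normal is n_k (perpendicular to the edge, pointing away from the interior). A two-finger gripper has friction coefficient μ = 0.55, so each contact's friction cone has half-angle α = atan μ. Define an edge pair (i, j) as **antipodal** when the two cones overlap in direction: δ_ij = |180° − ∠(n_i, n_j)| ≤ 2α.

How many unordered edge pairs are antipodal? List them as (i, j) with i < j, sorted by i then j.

α = atan 0.55 = 28.81°;  2α = 57.62°
n_0 = (-0.9804, -0.1971)
n_1 = (+0.1010, -0.9949)
n_2 = (+0.7165, -0.6976)
n_3 = (+0.9734, -0.2290)
n_4 = (+0.9190, +0.3943)
n_5 = (+0.0875, +0.9962)
n_6 = (-0.6520, +0.7583)
  (0,1): δ = 95.57°  ·
  (0,2): δ = 55.60°  ✓
  (0,3): δ = 24.61°  ✓
  (0,4): δ = 11.85°  ✓
  (0,5): δ = 73.61°  ·
  (0,6): δ = 119.32°  ·
  (1,2): δ = 140.03°  ·
  (1,3): δ = 109.04°  ·
  (1,4): δ = 72.58°  ·
  (1,5): δ = 10.82°  ✓
  (1,6): δ = 34.89°  ✓
  (2,3): δ = 149.01°  ·
  (2,4): δ = 112.55°  ·
  (2,5): δ = 50.79°  ✓
  (2,6): δ = 5.08°  ✓
  (3,4): δ = 143.54°  ·
  (3,5): δ = 81.78°  ·
  (3,6): δ = 36.07°  ✓
  (4,5): δ = 118.24°  ·
  (4,6): δ = 72.53°  ·
  (5,6): δ = 134.29°  ·
antipodal pairs: 8

count = 8; pairs: (0,2), (0,3), (0,4), (1,5), (1,6), (2,5), (2,6), (3,6)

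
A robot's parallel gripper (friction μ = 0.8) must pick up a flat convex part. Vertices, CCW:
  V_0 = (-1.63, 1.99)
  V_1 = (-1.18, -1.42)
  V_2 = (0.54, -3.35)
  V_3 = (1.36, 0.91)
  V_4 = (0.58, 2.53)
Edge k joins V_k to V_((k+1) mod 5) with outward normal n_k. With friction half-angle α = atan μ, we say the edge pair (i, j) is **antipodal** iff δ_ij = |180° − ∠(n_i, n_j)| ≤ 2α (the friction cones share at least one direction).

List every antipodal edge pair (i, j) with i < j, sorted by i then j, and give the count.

α = atan 0.8 = 38.66°;  2α = 77.32°
n_0 = (-0.9914, -0.1308)
n_1 = (-0.7466, -0.6653)
n_2 = (+0.9820, -0.1890)
n_3 = (+0.9010, +0.4338)
n_4 = (-0.2374, +0.9714)
  (0,1): δ = 145.81°  ·
  (0,2): δ = 18.41°  ✓
  (0,3): δ = 18.19°  ✓
  (0,4): δ = 96.21°  ·
  (1,2): δ = 52.60°  ✓
  (1,3): δ = 16.00°  ✓
  (1,4): δ = 62.02°  ✓
  (2,3): δ = 143.39°  ·
  (2,4): δ = 65.37°  ✓
  (3,4): δ = 101.98°  ·
antipodal pairs: 6

count = 6; pairs: (0,2), (0,3), (1,2), (1,3), (1,4), (2,4)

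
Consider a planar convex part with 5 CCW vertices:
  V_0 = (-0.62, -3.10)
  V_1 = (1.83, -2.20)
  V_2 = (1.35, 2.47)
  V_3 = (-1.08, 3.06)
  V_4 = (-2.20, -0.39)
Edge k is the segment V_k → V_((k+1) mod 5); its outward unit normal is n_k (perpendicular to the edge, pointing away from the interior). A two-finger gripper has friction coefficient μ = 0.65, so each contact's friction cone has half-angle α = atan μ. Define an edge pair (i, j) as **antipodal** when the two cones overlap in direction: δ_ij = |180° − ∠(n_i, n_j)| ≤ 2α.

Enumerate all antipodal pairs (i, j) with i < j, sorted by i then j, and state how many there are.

count = 5; pairs: (0,2), (0,3), (1,3), (1,4), (2,4)

α = atan 0.65 = 33.02°;  2α = 66.05°
n_0 = (+0.3448, -0.9387)
n_1 = (+0.9948, +0.1022)
n_2 = (+0.2359, +0.9718)
n_3 = (-0.9511, +0.3088)
n_4 = (-0.8639, -0.5037)
  (0,1): δ = 104.30°  ·
  (0,2): δ = 33.82°  ✓
  (0,3): δ = 51.84°  ✓
  (0,4): δ = 100.07°  ·
  (1,2): δ = 109.52°  ·
  (1,3): δ = 23.85°  ✓
  (1,4): δ = 24.37°  ✓
  (2,3): δ = 94.34°  ·
  (2,4): δ = 46.11°  ✓
  (3,4): δ = 131.77°  ·
antipodal pairs: 5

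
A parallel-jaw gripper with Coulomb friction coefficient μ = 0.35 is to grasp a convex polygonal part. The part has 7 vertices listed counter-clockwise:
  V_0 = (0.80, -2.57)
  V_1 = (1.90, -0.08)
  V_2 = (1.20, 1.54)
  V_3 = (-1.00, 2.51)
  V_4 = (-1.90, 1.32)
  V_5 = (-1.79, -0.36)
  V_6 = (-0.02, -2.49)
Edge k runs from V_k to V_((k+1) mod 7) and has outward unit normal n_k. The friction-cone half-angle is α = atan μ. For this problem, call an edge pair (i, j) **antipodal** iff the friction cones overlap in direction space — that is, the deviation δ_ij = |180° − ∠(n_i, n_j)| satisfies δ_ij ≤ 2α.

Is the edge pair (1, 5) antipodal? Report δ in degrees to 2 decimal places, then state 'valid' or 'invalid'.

δ = 16.36°, valid

α = atan 0.35 = 19.29°;  2α = 38.58°
edge 1: e_1 = (-0.70, +1.62);  n_1 = (+0.9180, +0.3967)
edge 5: e_5 = (+1.77, -2.13);  n_5 = (-0.7691, -0.6391)
∠(n_1, n_5) = 163.64°
δ = |180° − 163.64°| = 16.36°
16.36° ≤ 2α = 38.58°  →  valid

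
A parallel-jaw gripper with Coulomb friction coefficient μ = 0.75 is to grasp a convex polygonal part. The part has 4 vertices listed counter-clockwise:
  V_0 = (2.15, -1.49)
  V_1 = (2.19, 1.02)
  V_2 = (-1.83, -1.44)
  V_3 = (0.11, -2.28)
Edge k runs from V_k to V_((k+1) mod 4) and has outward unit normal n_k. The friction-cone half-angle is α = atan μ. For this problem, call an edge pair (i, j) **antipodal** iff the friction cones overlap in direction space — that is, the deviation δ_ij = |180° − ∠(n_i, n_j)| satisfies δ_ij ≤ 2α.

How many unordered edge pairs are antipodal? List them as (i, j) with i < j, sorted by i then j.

count = 4; pairs: (0,1), (0,2), (1,2), (1,3)

α = atan 0.75 = 36.87°;  2α = 73.74°
n_0 = (+0.9999, -0.0159)
n_1 = (-0.5220, +0.8530)
n_2 = (-0.3973, -0.9177)
n_3 = (+0.3611, -0.9325)
  (0,1): δ = 57.62°  ✓
  (0,2): δ = 67.50°  ✓
  (0,3): δ = 112.08°  ·
  (1,2): δ = 54.88°  ✓
  (1,3): δ = 10.30°  ✓
  (2,3): δ = 135.42°  ·
antipodal pairs: 4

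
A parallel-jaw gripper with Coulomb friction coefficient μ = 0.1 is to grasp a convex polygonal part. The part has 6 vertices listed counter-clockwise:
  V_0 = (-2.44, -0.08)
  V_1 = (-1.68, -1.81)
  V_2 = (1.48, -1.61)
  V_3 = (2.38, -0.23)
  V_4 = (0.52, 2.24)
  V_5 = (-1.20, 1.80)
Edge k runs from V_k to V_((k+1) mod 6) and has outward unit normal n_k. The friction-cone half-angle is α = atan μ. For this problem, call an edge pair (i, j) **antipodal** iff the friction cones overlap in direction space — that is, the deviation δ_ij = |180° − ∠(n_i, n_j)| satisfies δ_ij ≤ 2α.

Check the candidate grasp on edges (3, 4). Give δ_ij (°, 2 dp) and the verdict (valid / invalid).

α = atan 0.1 = 5.71°;  2α = 11.42°
edge 3: e_3 = (-1.86, +2.47);  n_3 = (+0.7988, +0.6016)
edge 4: e_4 = (-1.72, -0.44);  n_4 = (-0.2478, +0.9688)
∠(n_3, n_4) = 67.37°
δ = |180° − 67.37°| = 112.63°
112.63° > 2α = 11.42°  →  invalid

δ = 112.63°, invalid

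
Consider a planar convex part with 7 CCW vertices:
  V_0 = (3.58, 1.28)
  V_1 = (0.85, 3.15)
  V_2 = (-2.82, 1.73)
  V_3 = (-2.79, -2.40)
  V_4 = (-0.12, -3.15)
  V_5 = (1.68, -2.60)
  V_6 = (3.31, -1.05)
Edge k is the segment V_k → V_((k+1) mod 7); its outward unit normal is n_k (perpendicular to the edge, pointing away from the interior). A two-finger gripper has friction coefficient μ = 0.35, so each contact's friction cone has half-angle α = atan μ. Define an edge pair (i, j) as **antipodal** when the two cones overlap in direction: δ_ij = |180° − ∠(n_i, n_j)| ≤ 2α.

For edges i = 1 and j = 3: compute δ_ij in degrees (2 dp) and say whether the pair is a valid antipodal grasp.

δ = 36.84°, valid

α = atan 0.35 = 19.29°;  2α = 38.58°
edge 1: e_1 = (-3.67, -1.42);  n_1 = (-0.3609, +0.9326)
edge 3: e_3 = (+2.67, -0.75);  n_3 = (-0.2704, -0.9627)
∠(n_1, n_3) = 143.16°
δ = |180° − 143.16°| = 36.84°
36.84° ≤ 2α = 38.58°  →  valid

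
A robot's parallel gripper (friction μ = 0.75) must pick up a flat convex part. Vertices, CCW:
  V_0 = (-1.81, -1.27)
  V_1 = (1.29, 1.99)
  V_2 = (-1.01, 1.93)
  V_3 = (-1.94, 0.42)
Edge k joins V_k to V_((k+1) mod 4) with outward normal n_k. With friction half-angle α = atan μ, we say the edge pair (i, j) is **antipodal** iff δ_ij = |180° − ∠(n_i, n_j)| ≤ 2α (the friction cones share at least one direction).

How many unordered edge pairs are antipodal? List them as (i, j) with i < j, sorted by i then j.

count = 3; pairs: (0,1), (0,2), (0,3)

α = atan 0.75 = 36.87°;  2α = 73.74°
n_0 = (+0.7247, -0.6891)
n_1 = (-0.0261, +0.9997)
n_2 = (-0.8515, +0.5244)
n_3 = (-0.9971, -0.0767)
  (0,1): δ = 44.95°  ✓
  (0,2): δ = 11.93°  ✓
  (0,3): δ = 47.96°  ✓
  (1,2): δ = 123.12°  ·
  (1,3): δ = 87.10°  ·
  (2,3): δ = 143.97°  ·
antipodal pairs: 3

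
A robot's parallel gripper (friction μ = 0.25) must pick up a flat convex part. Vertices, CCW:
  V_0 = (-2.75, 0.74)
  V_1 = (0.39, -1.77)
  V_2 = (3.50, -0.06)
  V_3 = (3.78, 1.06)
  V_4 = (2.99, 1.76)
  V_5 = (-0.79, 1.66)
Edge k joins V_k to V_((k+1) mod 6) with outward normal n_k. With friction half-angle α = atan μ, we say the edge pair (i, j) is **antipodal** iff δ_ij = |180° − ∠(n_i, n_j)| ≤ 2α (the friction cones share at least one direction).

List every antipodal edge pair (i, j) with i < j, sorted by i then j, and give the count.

α = atan 0.25 = 14.04°;  2α = 28.07°
n_0 = (-0.6244, -0.7811)
n_1 = (+0.4818, -0.8763)
n_2 = (+0.9701, -0.2425)
n_3 = (+0.6632, +0.7485)
n_4 = (-0.0264, +0.9997)
n_5 = (-0.4249, +0.9052)
  (0,1): δ = 112.56°  ·
  (0,2): δ = 65.40°  ·
  (0,3): δ = 2.91°  ✓
  (0,4): δ = 40.15°  ·
  (0,5): δ = 63.78°  ·
  (1,2): δ = 132.84°  ·
  (1,3): δ = 70.35°  ·
  (1,4): δ = 27.29°  ✓
  (1,5): δ = 3.66°  ✓
  (2,3): δ = 117.51°  ·
  (2,4): δ = 74.45°  ·
  (2,5): δ = 50.82°  ·
  (3,4): δ = 136.94°  ·
  (3,5): δ = 113.31°  ·
  (4,5): δ = 156.37°  ·
antipodal pairs: 3

count = 3; pairs: (0,3), (1,4), (1,5)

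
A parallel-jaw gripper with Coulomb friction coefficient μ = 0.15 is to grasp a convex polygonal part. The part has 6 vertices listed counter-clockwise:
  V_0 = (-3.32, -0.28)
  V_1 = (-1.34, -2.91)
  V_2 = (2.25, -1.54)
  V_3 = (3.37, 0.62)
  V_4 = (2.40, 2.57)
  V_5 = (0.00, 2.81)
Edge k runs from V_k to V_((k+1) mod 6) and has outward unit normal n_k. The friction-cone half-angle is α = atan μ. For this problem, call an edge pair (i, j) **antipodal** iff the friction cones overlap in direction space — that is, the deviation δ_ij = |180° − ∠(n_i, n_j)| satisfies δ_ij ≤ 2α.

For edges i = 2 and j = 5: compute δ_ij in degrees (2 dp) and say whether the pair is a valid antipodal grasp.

δ = 19.65°, invalid

α = atan 0.15 = 8.53°;  2α = 17.06°
edge 2: e_2 = (+1.12, +2.16);  n_2 = (+0.8878, -0.4603)
edge 5: e_5 = (-3.32, -3.09);  n_5 = (-0.6813, +0.7320)
∠(n_2, n_5) = 160.35°
δ = |180° − 160.35°| = 19.65°
19.65° > 2α = 17.06°  →  invalid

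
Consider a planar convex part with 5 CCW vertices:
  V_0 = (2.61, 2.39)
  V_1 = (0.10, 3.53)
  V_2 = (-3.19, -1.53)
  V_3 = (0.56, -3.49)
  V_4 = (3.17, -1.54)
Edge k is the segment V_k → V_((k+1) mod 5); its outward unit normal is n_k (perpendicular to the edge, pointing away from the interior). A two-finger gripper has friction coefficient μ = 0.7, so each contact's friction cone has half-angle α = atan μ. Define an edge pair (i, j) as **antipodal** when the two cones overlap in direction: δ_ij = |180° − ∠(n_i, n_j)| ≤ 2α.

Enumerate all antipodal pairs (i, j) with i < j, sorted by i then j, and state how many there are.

α = atan 0.7 = 34.99°;  2α = 69.98°
n_0 = (+0.4135, +0.9105)
n_1 = (-0.8384, +0.5451)
n_2 = (-0.4632, -0.8862)
n_3 = (+0.5985, -0.8011)
n_4 = (+0.9900, +0.1411)
  (0,1): δ = 98.61°  ·
  (0,2): δ = 3.17°  ✓
  (0,3): δ = 61.19°  ✓
  (0,4): δ = 122.54°  ·
  (1,2): δ = 84.56°  ·
  (1,3): δ = 20.20°  ✓
  (1,4): δ = 41.14°  ✓
  (2,3): δ = 115.64°  ·
  (2,4): δ = 54.30°  ✓
  (3,4): δ = 118.65°  ·
antipodal pairs: 5

count = 5; pairs: (0,2), (0,3), (1,3), (1,4), (2,4)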